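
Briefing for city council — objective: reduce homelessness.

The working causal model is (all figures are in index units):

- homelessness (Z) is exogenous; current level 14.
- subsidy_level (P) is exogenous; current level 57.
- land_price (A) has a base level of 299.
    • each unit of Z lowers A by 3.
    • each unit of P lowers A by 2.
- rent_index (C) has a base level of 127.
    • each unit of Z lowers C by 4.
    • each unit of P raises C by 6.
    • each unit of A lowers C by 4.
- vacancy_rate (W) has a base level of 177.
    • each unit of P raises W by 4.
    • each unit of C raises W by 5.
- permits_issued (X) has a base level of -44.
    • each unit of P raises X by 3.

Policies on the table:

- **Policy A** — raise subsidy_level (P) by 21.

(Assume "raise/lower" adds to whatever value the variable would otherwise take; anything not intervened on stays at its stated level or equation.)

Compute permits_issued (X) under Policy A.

190

Policy A (P + 21):
  P = 57 + 21 = 78
  X = -44 + 3·78 = 190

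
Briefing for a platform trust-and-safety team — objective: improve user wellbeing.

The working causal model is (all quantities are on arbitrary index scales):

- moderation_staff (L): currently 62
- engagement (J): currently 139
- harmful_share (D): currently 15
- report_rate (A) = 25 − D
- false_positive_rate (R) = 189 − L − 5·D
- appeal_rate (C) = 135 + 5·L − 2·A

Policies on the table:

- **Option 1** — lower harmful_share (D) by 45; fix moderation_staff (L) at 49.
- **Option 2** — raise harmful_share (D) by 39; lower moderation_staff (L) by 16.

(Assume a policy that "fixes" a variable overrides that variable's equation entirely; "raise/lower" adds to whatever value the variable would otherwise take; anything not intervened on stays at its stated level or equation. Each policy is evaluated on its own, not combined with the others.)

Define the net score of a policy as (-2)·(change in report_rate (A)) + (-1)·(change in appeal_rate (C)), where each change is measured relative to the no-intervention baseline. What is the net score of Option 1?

65

Baseline:
  L = 62
  D = 15
  A = 25 − 15 = 10
  C = 135 + 5·62 − 2·10 = 425
Option 1 (D − 45, L := 49):
  L = 49
  D = 15 − 45 = -30
  A = 25 − (-30) = 55
  C = 135 + 5·49 − 2·55 = 270
ΔA = 55 − 10 = 45; ΔC = 270 − 425 = -155
Score = (-2)·45 + (-1)·(-155) = 65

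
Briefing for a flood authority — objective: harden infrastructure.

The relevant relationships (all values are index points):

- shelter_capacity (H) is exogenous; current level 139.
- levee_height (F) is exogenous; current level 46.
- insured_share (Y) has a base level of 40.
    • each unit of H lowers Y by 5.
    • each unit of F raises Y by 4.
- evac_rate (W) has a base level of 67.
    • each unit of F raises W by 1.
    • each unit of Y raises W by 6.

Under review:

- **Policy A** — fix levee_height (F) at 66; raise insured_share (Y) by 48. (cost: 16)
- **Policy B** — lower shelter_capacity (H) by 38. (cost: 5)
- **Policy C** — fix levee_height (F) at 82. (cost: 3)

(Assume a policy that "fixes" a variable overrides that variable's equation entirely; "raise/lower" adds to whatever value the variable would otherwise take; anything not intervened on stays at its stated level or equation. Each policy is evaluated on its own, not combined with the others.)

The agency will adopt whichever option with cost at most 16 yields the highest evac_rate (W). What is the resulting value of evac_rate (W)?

-1573

Policy A (F := 66, Y + 48):
  H = 139
  F = 66
  Y = 40 − 5·139 + 4·66 (+48 from intervention) = -343
  W = 67 + 66 + 6·(-343) = -1925
Policy B (H − 38):
  H = 139 − 38 = 101
  F = 46
  Y = 40 − 5·101 + 4·46 = -281
  W = 67 + 46 + 6·(-281) = -1573
Policy C (F := 82):
  H = 139
  F = 82
  Y = 40 − 5·139 + 4·82 = -327
  W = 67 + 82 + 6·(-327) = -1813
Comparing — Policy A: W=-1925, Policy B: W=-1573, Policy C: W=-1813. Highest is -1573 (Policy B).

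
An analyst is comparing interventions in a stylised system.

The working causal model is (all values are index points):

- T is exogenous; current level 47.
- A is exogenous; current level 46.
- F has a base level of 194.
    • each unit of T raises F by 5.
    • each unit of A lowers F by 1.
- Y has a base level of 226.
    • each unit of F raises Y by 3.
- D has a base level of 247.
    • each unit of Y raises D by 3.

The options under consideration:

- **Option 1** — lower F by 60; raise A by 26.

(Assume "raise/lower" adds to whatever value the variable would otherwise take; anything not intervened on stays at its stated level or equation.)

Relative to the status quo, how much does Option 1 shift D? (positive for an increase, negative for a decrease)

-774

Baseline:
  T = 47
  A = 46
  F = 194 + 5·47 − 46 = 383
  Y = 226 + 3·383 = 1375
  D = 247 + 3·1375 = 4372
Option 1 (F − 60, A + 26):
  T = 47
  A = 46 + 26 = 72
  F = 194 + 5·47 − 72 (−60 from intervention) = 297
  Y = 226 + 3·297 = 1117
  D = 247 + 3·1117 = 3598
Change in D: 3598 − 4372 = -774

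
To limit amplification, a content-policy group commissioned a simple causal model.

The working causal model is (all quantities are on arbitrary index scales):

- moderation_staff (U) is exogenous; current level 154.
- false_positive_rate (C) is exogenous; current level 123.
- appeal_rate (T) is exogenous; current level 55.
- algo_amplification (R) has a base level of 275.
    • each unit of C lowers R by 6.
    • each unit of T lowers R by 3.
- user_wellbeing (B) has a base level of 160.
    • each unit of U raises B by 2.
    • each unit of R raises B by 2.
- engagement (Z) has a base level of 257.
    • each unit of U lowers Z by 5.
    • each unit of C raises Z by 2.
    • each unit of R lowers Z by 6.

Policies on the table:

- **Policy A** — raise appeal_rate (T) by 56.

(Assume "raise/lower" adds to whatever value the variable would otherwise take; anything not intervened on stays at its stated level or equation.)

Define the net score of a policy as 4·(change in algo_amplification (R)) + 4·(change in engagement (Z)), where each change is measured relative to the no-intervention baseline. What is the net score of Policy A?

Baseline:
  U = 154
  C = 123
  T = 55
  R = 275 − 6·123 − 3·55 = -628
  Z = 257 − 5·154 + 2·123 − 6·(-628) = 3501
Policy A (T + 56):
  U = 154
  C = 123
  T = 55 + 56 = 111
  R = 275 − 6·123 − 3·111 = -796
  Z = 257 − 5·154 + 2·123 − 6·(-796) = 4509
ΔR = -796 − (-628) = -168; ΔZ = 4509 − 3501 = 1008
Score = 4·(-168) + 4·1008 = 3360

3360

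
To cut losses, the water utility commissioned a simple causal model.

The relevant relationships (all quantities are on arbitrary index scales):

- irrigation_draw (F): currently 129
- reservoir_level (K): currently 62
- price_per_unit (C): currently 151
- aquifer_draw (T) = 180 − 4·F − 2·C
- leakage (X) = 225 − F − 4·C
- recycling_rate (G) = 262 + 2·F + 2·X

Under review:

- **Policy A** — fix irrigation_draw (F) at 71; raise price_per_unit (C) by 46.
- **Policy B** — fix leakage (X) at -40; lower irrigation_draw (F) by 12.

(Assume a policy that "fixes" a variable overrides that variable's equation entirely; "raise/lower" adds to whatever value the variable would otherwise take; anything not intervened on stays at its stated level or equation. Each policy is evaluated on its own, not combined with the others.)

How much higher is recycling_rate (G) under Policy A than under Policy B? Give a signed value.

Policy A (F := 71, C + 46):
  F = 71
  C = 151 + 46 = 197
  X = 225 − 71 − 4·197 = -634
  G = 262 + 2·71 + 2·(-634) = -864
Policy B (X := -40, F − 12):
  F = 129 − 12 = 117
  C = 151
  X = -40
  G = 262 + 2·117 + 2·(-40) = 416
G: -864 − 416 = -1280

-1280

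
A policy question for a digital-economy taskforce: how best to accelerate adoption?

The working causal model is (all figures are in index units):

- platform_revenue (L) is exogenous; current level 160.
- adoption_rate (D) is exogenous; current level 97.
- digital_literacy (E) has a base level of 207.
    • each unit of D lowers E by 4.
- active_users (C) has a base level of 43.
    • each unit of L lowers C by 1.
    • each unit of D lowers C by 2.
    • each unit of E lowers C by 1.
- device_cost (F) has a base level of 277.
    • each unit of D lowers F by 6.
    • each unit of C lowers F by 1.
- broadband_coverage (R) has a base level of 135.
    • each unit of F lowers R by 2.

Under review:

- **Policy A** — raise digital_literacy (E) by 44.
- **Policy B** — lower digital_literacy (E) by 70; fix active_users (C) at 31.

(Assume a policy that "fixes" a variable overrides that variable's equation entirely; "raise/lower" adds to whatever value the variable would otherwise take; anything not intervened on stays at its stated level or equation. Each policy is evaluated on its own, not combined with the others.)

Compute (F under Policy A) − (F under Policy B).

205

Policy A (E + 44):
  L = 160
  D = 97
  E = 207 − 4·97 (+44 from intervention) = -137
  C = 43 − 160 − 2·97 − (-137) = -174
  F = 277 − 6·97 − (-174) = -131
Policy B (E − 70, C := 31):
  L = 160
  D = 97
  E = 207 − 4·97 (−70 from intervention) = -251
  C = 31
  F = 277 − 6·97 − 31 = -336
F: -131 − (-336) = 205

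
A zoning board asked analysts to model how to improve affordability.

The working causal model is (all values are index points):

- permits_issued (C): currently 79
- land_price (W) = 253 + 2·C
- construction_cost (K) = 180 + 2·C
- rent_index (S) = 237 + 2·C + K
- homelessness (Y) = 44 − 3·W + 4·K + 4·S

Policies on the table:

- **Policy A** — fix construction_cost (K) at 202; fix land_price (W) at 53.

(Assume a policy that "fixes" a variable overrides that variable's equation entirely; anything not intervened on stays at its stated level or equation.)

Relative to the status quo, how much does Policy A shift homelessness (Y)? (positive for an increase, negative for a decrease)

Baseline:
  C = 79
  W = 253 + 2·79 = 411
  K = 180 + 2·79 = 338
  S = 237 + 2·79 + 338 = 733
  Y = 44 − 3·411 + 4·338 + 4·733 = 3095
Policy A (K := 202, W := 53):
  C = 79
  W = 53
  K = 202
  S = 237 + 2·79 + 202 = 597
  Y = 44 − 3·53 + 4·202 + 4·597 = 3081
Change in Y: 3081 − 3095 = -14

-14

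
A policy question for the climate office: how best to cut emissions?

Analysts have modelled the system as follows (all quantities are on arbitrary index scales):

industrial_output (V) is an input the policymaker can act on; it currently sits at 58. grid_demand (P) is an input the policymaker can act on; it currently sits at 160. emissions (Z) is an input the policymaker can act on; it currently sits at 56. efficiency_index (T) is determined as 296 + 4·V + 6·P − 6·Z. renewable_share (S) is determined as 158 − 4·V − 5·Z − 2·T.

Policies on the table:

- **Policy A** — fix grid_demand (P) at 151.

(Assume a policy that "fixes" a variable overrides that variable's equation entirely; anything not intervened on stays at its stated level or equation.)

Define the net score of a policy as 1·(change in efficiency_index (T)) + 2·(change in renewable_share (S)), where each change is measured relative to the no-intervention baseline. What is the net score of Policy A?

162

Baseline:
  V = 58
  P = 160
  Z = 56
  T = 296 + 4·58 + 6·160 − 6·56 = 1152
  S = 158 − 4·58 − 5·56 − 2·1152 = -2658
Policy A (P := 151):
  V = 58
  P = 151
  Z = 56
  T = 296 + 4·58 + 6·151 − 6·56 = 1098
  S = 158 − 4·58 − 5·56 − 2·1098 = -2550
ΔT = 1098 − 1152 = -54; ΔS = -2550 − (-2658) = 108
Score = 1·(-54) + 2·108 = 162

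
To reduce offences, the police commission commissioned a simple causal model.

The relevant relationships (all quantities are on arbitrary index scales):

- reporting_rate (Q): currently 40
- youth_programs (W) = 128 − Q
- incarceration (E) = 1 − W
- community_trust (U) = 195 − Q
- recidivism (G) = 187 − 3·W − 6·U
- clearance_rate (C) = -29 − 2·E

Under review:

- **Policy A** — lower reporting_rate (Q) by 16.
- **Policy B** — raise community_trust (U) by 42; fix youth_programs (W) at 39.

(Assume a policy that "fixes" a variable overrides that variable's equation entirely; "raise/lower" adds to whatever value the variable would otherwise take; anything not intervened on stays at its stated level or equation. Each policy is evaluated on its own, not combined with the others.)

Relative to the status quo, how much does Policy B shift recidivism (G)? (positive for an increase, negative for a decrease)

Baseline:
  Q = 40
  W = 128 − 40 = 88
  U = 195 − 40 = 155
  G = 187 − 3·88 − 6·155 = -1007
Policy B (U + 42, W := 39):
  Q = 40
  W = 39
  U = 195 − 40 (+42 from intervention) = 197
  G = 187 − 3·39 − 6·197 = -1112
Change in G: -1112 − (-1007) = -105

-105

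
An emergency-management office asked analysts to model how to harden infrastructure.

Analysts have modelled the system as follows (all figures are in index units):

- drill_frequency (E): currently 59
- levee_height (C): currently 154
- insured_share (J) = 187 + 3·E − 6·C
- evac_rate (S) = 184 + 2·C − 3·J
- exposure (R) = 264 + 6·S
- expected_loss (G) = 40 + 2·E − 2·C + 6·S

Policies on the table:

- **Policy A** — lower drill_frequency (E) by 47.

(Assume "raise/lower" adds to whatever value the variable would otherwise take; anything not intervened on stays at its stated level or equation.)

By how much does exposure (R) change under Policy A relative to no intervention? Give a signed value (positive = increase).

2538

Baseline:
  E = 59
  C = 154
  J = 187 + 3·59 − 6·154 = -560
  S = 184 + 2·154 − 3·(-560) = 2172
  R = 264 + 6·2172 = 13296
Policy A (E − 47):
  E = 59 − 47 = 12
  C = 154
  J = 187 + 3·12 − 6·154 = -701
  S = 184 + 2·154 − 3·(-701) = 2595
  R = 264 + 6·2595 = 15834
Change in R: 15834 − 13296 = 2538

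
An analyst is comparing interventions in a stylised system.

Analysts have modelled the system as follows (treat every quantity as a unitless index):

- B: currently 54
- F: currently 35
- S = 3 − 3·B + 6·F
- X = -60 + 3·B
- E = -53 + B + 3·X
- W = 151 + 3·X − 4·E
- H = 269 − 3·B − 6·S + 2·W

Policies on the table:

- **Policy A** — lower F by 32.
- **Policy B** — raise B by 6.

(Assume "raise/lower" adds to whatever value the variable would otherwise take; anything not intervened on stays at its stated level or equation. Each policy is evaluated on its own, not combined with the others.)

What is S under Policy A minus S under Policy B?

-174

Policy A (F − 32):
  B = 54
  F = 35 − 32 = 3
  S = 3 − 3·54 + 6·3 = -141
Policy B (B + 6):
  B = 54 + 6 = 60
  F = 35
  S = 3 − 3·60 + 6·35 = 33
S: -141 − 33 = -174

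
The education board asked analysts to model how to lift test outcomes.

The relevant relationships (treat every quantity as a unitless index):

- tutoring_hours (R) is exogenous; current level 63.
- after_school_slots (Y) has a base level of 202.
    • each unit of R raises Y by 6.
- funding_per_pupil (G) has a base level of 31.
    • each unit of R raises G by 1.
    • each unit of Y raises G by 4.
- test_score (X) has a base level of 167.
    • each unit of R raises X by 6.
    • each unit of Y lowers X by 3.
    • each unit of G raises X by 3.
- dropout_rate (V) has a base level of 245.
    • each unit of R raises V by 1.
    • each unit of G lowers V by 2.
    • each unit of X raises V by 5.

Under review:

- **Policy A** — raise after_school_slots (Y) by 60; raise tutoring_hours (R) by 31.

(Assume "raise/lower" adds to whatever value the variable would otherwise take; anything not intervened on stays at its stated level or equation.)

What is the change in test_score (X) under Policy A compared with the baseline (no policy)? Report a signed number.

2493

Baseline:
  R = 63
  Y = 202 + 6·63 = 580
  G = 31 + 63 + 4·580 = 2414
  X = 167 + 6·63 − 3·580 + 3·2414 = 6047
Policy A (Y + 60, R + 31):
  R = 63 + 31 = 94
  Y = 202 + 6·94 (+60 from intervention) = 826
  G = 31 + 94 + 4·826 = 3429
  X = 167 + 6·94 − 3·826 + 3·3429 = 8540
Change in X: 8540 − 6047 = 2493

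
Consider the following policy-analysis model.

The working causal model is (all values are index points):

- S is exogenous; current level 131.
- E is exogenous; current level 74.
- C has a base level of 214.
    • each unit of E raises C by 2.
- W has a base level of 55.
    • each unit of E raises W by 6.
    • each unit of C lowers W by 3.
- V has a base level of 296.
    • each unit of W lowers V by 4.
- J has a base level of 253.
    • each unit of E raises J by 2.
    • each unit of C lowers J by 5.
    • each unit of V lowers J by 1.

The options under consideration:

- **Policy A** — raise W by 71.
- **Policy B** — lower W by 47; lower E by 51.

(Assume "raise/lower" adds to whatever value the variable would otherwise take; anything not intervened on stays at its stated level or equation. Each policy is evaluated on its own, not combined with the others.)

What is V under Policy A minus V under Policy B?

Policy A (W + 71):
  E = 74
  C = 214 + 2·74 = 362
  W = 55 + 6·74 − 3·362 (+71 from intervention) = -516
  V = 296 − 4·(-516) = 2360
Policy B (W − 47, E − 51):
  E = 74 − 51 = 23
  C = 214 + 2·23 = 260
  W = 55 + 6·23 − 3·260 (−47 from intervention) = -634
  V = 296 − 4·(-634) = 2832
V: 2360 − 2832 = -472

-472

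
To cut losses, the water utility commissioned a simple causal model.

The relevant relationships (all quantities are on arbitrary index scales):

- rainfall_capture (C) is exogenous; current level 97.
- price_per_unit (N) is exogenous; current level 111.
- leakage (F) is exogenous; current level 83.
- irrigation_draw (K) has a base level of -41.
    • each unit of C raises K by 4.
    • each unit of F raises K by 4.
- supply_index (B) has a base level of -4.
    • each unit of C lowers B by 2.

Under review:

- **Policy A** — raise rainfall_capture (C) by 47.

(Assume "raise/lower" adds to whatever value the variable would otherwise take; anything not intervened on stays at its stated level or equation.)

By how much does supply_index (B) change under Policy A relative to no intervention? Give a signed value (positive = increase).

-94

Baseline:
  C = 97
  B = -4 − 2·97 = -198
Policy A (C + 47):
  C = 97 + 47 = 144
  B = -4 − 2·144 = -292
Change in B: -292 − (-198) = -94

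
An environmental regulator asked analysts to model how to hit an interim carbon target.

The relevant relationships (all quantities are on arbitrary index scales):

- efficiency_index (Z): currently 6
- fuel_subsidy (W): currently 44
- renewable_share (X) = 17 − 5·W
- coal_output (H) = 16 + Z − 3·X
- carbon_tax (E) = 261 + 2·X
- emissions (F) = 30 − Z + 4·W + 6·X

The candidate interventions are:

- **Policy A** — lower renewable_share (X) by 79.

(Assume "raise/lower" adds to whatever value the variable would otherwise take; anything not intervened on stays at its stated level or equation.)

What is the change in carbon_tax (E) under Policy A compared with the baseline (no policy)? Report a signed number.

-158

Baseline:
  W = 44
  X = 17 − 5·44 = -203
  E = 261 + 2·(-203) = -145
Policy A (X − 79):
  W = 44
  X = 17 − 5·44 (−79 from intervention) = -282
  E = 261 + 2·(-282) = -303
Change in E: -303 − (-145) = -158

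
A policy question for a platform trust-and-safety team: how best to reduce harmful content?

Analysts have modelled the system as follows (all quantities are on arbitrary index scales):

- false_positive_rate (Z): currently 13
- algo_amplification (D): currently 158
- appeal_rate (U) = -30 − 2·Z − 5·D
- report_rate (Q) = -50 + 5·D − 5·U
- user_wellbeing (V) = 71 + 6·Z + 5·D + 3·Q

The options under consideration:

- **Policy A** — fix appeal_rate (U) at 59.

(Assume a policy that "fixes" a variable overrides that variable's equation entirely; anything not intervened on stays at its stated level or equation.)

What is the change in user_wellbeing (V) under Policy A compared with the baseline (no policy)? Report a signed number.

-13575

Baseline:
  Z = 13
  D = 158
  U = -30 − 2·13 − 5·158 = -846
  Q = -50 + 5·158 − 5·(-846) = 4970
  V = 71 + 6·13 + 5·158 + 3·4970 = 15849
Policy A (U := 59):
  Z = 13
  D = 158
  U = 59
  Q = -50 + 5·158 − 5·59 = 445
  V = 71 + 6·13 + 5·158 + 3·445 = 2274
Change in V: 2274 − 15849 = -13575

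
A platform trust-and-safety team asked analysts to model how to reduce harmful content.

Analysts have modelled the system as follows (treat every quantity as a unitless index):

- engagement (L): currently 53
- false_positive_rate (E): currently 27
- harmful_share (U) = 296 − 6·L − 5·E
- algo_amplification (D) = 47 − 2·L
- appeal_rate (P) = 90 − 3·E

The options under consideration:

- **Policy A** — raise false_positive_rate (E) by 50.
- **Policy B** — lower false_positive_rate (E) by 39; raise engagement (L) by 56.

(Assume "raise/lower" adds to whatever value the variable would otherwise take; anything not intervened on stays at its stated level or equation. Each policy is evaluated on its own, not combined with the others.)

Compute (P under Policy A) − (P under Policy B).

Policy A (E + 50):
  E = 27 + 50 = 77
  P = 90 − 3·77 = -141
Policy B (E − 39, L + 56):
  E = 27 − 39 = -12
  P = 90 − 3·(-12) = 126
P: -141 − 126 = -267

-267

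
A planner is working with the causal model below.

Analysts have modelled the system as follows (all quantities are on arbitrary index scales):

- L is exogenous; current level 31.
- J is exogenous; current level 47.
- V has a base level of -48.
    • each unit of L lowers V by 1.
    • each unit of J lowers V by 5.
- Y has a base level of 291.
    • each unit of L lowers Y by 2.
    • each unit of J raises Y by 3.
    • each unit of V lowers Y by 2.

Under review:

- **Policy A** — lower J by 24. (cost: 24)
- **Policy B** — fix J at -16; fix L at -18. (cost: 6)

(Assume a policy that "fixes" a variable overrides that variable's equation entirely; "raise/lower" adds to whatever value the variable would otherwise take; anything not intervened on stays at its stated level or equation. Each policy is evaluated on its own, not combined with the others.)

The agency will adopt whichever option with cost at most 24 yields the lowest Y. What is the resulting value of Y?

179

Policy A (J − 24):
  L = 31
  J = 47 − 24 = 23
  V = -48 − 31 − 5·23 = -194
  Y = 291 − 2·31 + 3·23 − 2·(-194) = 686
Policy B (J := -16, L := -18):
  L = -18
  J = -16
  V = -48 − (-18) − 5·(-16) = 50
  Y = 291 − 2·(-18) + 3·(-16) − 2·50 = 179
Comparing — Policy A: Y=686, Policy B: Y=179. Lowest is 179 (Policy B).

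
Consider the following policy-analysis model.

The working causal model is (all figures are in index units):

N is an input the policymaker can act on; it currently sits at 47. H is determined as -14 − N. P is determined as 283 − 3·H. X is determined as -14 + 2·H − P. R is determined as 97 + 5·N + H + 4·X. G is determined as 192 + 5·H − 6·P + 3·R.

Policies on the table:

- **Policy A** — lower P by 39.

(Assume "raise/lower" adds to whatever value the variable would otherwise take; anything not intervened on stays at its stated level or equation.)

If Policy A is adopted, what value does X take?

Policy A (P − 39):
  N = 47
  H = -14 − 47 = -61
  P = 283 − 3·(-61) (−39 from intervention) = 427
  X = -14 + 2·(-61) − 427 = -563

-563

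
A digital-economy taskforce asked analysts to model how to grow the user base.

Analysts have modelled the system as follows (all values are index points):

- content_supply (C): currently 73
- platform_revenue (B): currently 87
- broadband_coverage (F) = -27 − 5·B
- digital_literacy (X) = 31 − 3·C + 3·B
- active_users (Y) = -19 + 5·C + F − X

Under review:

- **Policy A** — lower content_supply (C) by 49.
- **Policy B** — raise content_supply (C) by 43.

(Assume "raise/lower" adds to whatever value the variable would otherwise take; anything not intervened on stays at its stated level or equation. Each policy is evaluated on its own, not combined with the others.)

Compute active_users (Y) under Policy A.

Policy A (C − 49):
  C = 73 − 49 = 24
  B = 87
  F = -27 − 5·87 = -462
  X = 31 − 3·24 + 3·87 = 220
  Y = -19 + 5·24 + (-462) − 220 = -581

-581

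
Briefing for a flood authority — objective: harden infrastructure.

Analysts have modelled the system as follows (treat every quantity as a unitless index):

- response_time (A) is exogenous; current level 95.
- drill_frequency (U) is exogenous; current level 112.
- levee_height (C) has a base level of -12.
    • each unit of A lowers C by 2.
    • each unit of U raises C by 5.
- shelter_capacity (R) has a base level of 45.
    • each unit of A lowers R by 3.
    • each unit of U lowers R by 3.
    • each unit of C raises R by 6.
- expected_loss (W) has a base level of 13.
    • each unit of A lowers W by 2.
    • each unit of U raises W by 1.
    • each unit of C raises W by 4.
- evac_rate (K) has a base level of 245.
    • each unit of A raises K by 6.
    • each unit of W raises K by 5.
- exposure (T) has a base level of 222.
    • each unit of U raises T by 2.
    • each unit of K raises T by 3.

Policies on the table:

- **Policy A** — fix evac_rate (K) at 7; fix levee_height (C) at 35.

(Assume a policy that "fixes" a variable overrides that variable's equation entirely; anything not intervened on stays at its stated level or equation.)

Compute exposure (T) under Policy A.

Policy A (K := 7, C := 35):
  A = 95
  U = 112
  C = 35
  W = 13 − 2·95 + 112 + 4·35 = 75
  K = 7
  T = 222 + 2·112 + 3·7 = 467

467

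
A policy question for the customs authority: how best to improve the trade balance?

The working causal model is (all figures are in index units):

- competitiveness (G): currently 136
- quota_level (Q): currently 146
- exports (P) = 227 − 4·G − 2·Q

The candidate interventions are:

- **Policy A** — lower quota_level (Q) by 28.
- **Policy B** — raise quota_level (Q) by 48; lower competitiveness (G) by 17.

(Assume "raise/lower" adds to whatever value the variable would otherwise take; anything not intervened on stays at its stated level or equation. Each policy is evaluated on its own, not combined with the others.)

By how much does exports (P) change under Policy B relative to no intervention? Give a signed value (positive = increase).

-28

Baseline:
  G = 136
  Q = 146
  P = 227 − 4·136 − 2·146 = -609
Policy B (Q + 48, G − 17):
  G = 136 − 17 = 119
  Q = 146 + 48 = 194
  P = 227 − 4·119 − 2·194 = -637
Change in P: -637 − (-609) = -28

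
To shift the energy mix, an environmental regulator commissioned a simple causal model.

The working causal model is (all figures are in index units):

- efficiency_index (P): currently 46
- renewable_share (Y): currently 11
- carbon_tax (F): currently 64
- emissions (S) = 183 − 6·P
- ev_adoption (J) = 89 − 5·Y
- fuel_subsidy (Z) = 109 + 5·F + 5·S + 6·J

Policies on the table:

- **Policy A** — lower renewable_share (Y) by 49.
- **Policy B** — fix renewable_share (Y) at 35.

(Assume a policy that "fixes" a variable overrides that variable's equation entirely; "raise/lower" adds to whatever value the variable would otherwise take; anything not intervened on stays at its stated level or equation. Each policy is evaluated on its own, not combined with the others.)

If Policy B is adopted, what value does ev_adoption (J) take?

-86

Policy B (Y := 35):
  Y = 35
  J = 89 − 5·35 = -86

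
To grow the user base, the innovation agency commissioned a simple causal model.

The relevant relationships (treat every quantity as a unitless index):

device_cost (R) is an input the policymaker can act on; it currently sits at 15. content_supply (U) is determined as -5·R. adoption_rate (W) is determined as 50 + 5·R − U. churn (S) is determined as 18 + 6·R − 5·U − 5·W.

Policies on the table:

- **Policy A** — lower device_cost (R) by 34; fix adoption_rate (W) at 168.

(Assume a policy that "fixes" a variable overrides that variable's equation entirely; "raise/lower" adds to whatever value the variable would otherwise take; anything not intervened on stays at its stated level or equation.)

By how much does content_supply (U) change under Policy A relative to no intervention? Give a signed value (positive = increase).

Baseline:
  R = 15
  U = 0 − 5·15 = -75
Policy A (R − 34, W := 168):
  R = 15 − 34 = -19
  U = 0 − 5·(-19) = 95
Change in U: 95 − (-75) = 170

170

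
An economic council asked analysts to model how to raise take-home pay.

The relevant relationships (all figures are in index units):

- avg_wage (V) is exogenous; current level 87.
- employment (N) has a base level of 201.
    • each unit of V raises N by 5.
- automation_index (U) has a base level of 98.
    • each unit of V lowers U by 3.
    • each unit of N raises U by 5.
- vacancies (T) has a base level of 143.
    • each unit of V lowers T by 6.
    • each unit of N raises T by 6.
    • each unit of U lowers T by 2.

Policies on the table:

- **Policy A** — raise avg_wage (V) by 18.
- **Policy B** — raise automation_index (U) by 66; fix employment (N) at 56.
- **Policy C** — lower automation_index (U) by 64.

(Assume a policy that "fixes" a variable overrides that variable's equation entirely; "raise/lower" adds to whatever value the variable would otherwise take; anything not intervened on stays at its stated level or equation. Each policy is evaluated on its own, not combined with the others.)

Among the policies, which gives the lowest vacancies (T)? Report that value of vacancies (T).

Policy A (V + 18):
  V = 87 + 18 = 105
  N = 201 + 5·105 = 726
  U = 98 − 3·105 + 5·726 = 3413
  T = 143 − 6·105 + 6·726 − 2·3413 = -2957
Policy B (U + 66, N := 56):
  V = 87
  N = 56
  U = 98 − 3·87 + 5·56 (+66 from intervention) = 183
  T = 143 − 6·87 + 6·56 − 2·183 = -409
Policy C (U − 64):
  V = 87
  N = 201 + 5·87 = 636
  U = 98 − 3·87 + 5·636 (−64 from intervention) = 2953
  T = 143 − 6·87 + 6·636 − 2·2953 = -2469
Comparing — Policy A: T=-2957, Policy B: T=-409, Policy C: T=-2469. Lowest is -2957 (Policy A).

-2957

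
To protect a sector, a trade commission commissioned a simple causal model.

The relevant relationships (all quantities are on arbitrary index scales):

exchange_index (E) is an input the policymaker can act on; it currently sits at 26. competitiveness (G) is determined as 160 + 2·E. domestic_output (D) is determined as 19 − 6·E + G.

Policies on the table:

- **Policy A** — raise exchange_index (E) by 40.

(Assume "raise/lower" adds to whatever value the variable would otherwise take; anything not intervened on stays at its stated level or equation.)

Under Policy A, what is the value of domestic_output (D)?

-85

Policy A (E + 40):
  E = 26 + 40 = 66
  G = 160 + 2·66 = 292
  D = 19 − 6·66 + 292 = -85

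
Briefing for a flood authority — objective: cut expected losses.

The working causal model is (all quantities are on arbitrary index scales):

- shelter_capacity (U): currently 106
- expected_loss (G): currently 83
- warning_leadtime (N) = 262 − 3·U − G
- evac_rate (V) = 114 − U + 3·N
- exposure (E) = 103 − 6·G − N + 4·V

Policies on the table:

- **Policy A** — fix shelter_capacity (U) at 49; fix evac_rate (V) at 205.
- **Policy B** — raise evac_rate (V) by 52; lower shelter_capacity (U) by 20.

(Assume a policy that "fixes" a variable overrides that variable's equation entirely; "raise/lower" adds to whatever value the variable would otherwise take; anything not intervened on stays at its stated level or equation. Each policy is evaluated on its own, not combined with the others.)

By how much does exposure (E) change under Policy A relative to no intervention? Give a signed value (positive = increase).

Baseline:
  U = 106
  G = 83
  N = 262 − 3·106 − 83 = -139
  V = 114 − 106 + 3·(-139) = -409
  E = 103 − 6·83 − (-139) + 4·(-409) = -1892
Policy A (U := 49, V := 205):
  U = 49
  G = 83
  N = 262 − 3·49 − 83 = 32
  V = 205
  E = 103 − 6·83 − 32 + 4·205 = 393
Change in E: 393 − (-1892) = 2285

2285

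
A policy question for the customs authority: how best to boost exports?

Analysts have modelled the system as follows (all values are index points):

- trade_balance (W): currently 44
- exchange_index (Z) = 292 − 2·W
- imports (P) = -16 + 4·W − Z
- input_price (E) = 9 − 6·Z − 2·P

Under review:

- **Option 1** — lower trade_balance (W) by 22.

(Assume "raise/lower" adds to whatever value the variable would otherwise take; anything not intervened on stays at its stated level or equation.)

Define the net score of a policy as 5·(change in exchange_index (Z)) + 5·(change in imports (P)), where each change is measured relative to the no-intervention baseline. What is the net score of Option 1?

-440

Baseline:
  W = 44
  Z = 292 − 2·44 = 204
  P = -16 + 4·44 − 204 = -44
Option 1 (W − 22):
  W = 44 − 22 = 22
  Z = 292 − 2·22 = 248
  P = -16 + 4·22 − 248 = -176
ΔZ = 248 − 204 = 44; ΔP = -176 − (-44) = -132
Score = 5·44 + 5·(-132) = -440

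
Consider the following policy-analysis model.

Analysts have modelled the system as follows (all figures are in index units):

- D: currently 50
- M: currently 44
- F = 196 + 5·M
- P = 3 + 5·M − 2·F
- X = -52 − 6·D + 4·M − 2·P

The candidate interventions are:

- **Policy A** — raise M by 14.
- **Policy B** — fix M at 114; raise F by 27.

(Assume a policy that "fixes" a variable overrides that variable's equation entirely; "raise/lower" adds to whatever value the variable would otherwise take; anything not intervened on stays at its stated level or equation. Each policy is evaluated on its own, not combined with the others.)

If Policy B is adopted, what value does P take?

Policy B (M := 114, F + 27):
  M = 114
  F = 196 + 5·114 (+27 from intervention) = 793
  P = 3 + 5·114 − 2·793 = -1013

-1013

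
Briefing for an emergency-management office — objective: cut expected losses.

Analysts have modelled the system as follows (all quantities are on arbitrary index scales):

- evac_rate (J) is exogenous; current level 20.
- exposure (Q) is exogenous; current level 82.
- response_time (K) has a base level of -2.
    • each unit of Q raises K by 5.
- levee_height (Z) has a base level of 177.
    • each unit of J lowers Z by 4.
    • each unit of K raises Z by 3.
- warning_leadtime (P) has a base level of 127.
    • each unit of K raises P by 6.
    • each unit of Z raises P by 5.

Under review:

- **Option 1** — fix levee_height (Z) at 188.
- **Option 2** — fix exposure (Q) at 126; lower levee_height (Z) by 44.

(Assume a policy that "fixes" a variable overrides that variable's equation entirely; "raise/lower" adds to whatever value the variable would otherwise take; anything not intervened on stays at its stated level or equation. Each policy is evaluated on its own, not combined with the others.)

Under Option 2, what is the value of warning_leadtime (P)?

Option 2 (Q := 126, Z − 44):
  J = 20
  Q = 126
  K = -2 + 5·126 = 628
  Z = 177 − 4·20 + 3·628 (−44 from intervention) = 1937
  P = 127 + 6·628 + 5·1937 = 13580

13580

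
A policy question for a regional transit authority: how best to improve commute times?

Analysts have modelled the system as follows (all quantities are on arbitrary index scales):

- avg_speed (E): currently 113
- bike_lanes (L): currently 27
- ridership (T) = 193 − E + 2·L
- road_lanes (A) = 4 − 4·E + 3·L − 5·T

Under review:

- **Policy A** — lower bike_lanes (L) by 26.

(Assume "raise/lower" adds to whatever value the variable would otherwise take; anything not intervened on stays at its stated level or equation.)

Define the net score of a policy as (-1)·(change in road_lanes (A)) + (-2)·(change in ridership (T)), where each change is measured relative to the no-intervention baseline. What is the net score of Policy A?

Baseline:
  E = 113
  L = 27
  T = 193 − 113 + 2·27 = 134
  A = 4 − 4·113 + 3·27 − 5·134 = -1037
Policy A (L − 26):
  E = 113
  L = 27 − 26 = 1
  T = 193 − 113 + 2·1 = 82
  A = 4 − 4·113 + 3·1 − 5·82 = -855
ΔA = -855 − (-1037) = 182; ΔT = 82 − 134 = -52
Score = (-1)·182 + (-2)·(-52) = -78

-78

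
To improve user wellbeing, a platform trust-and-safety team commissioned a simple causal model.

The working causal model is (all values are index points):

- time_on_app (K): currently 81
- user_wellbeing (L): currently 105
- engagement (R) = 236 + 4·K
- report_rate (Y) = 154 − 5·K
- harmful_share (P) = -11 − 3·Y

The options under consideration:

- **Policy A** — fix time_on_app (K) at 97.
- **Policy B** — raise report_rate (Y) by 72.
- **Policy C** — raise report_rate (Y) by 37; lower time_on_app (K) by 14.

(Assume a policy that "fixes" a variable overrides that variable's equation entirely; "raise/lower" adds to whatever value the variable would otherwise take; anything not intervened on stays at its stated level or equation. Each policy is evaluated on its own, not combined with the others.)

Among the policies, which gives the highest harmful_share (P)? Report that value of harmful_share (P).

982

Policy A (K := 97):
  K = 97
  Y = 154 − 5·97 = -331
  P = -11 − 3·(-331) = 982
Policy B (Y + 72):
  K = 81
  Y = 154 − 5·81 (+72 from intervention) = -179
  P = -11 − 3·(-179) = 526
Policy C (Y + 37, K − 14):
  K = 81 − 14 = 67
  Y = 154 − 5·67 (+37 from intervention) = -144
  P = -11 − 3·(-144) = 421
Comparing — Policy A: P=982, Policy B: P=526, Policy C: P=421. Highest is 982 (Policy A).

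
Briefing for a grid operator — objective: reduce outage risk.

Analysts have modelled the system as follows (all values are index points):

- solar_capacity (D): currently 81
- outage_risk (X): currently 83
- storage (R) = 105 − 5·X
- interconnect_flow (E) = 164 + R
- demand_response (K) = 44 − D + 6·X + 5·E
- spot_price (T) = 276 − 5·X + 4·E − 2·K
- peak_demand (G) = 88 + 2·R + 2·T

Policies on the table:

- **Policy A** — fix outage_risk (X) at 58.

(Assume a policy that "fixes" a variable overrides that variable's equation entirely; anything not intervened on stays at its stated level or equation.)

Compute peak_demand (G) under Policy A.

Policy A (X := 58):
  D = 81
  X = 58
  R = 105 − 5·58 = -185
  E = 164 + (-185) = -21
  K = 44 − 81 + 6·58 + 5·(-21) = 206
  T = 276 − 5·58 + 4·(-21) − 2·206 = -510
  G = 88 + 2·(-185) + 2·(-510) = -1302

-1302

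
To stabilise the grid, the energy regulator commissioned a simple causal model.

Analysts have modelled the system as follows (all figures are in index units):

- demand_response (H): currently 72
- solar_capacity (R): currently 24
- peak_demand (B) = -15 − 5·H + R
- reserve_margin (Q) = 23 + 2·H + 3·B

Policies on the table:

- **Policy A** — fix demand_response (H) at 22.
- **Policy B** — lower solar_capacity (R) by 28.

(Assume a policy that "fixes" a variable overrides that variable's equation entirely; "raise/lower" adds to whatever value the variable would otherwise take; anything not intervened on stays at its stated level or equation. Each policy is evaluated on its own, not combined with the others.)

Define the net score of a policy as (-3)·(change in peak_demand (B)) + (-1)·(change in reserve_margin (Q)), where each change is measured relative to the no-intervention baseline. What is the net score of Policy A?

-1400

Baseline:
  H = 72
  R = 24
  B = -15 − 5·72 + 24 = -351
  Q = 23 + 2·72 + 3·(-351) = -886
Policy A (H := 22):
  H = 22
  R = 24
  B = -15 − 5·22 + 24 = -101
  Q = 23 + 2·22 + 3·(-101) = -236
ΔB = -101 − (-351) = 250; ΔQ = -236 − (-886) = 650
Score = (-3)·250 + (-1)·650 = -1400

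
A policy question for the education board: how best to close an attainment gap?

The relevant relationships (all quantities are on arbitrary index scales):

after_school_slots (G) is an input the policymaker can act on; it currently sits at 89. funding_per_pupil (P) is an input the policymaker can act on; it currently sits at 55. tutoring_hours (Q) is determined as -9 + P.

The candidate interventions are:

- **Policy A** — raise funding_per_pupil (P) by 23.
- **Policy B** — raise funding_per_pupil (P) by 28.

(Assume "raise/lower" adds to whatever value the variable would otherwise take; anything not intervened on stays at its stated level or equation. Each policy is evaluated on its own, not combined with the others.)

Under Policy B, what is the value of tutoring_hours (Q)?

74

Policy B (P + 28):
  P = 55 + 28 = 83
  Q = -9 + 83 = 74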